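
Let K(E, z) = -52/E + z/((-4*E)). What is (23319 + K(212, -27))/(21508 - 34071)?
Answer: -19774331/10653424 ≈ -1.8561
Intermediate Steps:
K(E, z) = -52/E - z/(4*E) (K(E, z) = -52/E + z*(-1/(4*E)) = -52/E - z/(4*E))
(23319 + K(212, -27))/(21508 - 34071) = (23319 + (¼)*(-208 - 1*(-27))/212)/(21508 - 34071) = (23319 + (¼)*(1/212)*(-208 + 27))/(-12563) = (23319 + (¼)*(1/212)*(-181))*(-1/12563) = (23319 - 181/848)*(-1/12563) = (19774331/848)*(-1/12563) = -19774331/10653424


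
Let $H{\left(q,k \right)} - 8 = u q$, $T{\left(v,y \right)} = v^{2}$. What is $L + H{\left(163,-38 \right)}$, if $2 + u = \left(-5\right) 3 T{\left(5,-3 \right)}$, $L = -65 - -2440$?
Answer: $-59068$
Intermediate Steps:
$L = 2375$ ($L = -65 + 2440 = 2375$)
$u = -377$ ($u = -2 + \left(-5\right) 3 \cdot 5^{2} = -2 - 375 = -377$)
$H{\left(q,k \right)} = 8 - 377 q$
$L + H{\left(163,-38 \right)} = 2375 + \left(8 - 61451\right) = 2375 - 61443 = -59068$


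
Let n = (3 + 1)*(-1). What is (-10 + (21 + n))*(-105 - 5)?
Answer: -770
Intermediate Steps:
n = -4 (n = 4*(-1) = -4)
(-10 + (21 + n))*(-105 - 5) = (-10 + (21 - 4))*(-105 - 5) = (-10 + 17)*(-110) = 7*(-110) = -770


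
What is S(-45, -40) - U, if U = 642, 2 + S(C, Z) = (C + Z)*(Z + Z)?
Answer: 6156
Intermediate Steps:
S(C, Z) = -2 + 2*Z*(C + Z) (S(C, Z) = -2 + (C + Z)*(Z + Z) = -2 + (C + Z)*(2*Z) = -2 + 2*Z*(C + Z))
S(-45, -40) - U = (-2 + 2*(-40)**2 + 2*(-45)*(-40)) - 1*642 = (-2 + 2*1600 + 3600) - 642 = (-2 + 3200 + 3600) - 642 = 6798 - 642 = 6156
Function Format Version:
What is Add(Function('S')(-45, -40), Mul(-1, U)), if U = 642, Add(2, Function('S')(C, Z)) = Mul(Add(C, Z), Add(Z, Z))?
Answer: 6156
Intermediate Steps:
Function('S')(C, Z) = Add(-2, Mul(2, Z, Add(C, Z))) (Function('S')(C, Z) = Add(-2, Mul(Add(C, Z), Add(Z, Z))) = Add(-2, Mul(Add(C, Z), Mul(2, Z))) = Add(-2, Mul(2, Z, Add(C, Z))))
Add(Function('S')(-45, -40), Mul(-1, U)) = Add(Add(-2, Mul(2, Pow(-40, 2)), Mul(2, -45, -40)), Mul(-1, 642)) = Add(Add(-2, Mul(2, 1600), 3600), -642) = Add(Add(-2, 3200, 3600), -642) = Add(6798, -642) = 6156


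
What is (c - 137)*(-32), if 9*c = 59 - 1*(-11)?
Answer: 37216/9 ≈ 4135.1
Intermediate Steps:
c = 70/9 (c = (59 - 1*(-11))/9 = (59 + 11)/9 = (⅑)*70 = 70/9 ≈ 7.7778)
(c - 137)*(-32) = (70/9 - 137)*(-32) = -1163/9*(-32) = 37216/9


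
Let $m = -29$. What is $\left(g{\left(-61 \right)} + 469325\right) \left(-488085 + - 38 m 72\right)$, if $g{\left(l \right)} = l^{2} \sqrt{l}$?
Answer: $-191832369825 - 1520925261 i \sqrt{61} \approx -1.9183 \cdot 10^{11} - 1.1879 \cdot 10^{10} i$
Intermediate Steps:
$g{\left(l \right)} = l^{\frac{5}{2}}$
$\left(g{\left(-61 \right)} + 469325\right) \left(-488085 + - 38 m 72\right) = \left(\left(-61\right)^{\frac{5}{2}} + 469325\right) \left(-488085 + \left(-38\right) \left(-29\right) 72\right) = \left(3721 i \sqrt{61} + 469325\right) \left(-488085 + 1102 \cdot 72\right) = \left(469325 + 3721 i \sqrt{61}\right) \left(-488085 + 79344\right) = \left(469325 + 3721 i \sqrt{61}\right) \left(-408741\right) = -191832369825 - 1520925261 i \sqrt{61}$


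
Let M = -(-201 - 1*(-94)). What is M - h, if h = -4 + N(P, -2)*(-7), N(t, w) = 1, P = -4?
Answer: 118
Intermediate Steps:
h = -11 (h = -4 + 1*(-7) = -4 - 7 = -11)
M = 107 (M = -(-201 + 94) = -1*(-107) = 107)
M - h = 107 - 1*(-11) = 107 + 11 = 118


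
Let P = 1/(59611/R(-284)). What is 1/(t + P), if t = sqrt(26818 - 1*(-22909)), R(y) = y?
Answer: 16929524/176703468298711 + 3553471321*sqrt(49727)/176703468298711 ≈ 0.0044845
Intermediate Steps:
P = -284/59611 (P = 1/(59611/(-284)) = 1/(59611*(-1/284)) = 1/(-59611/284) = -284/59611 ≈ -0.0047642)
t = sqrt(49727) (t = sqrt(26818 + 22909) = sqrt(49727) ≈ 223.00)
1/(t + P) = 1/(sqrt(49727) - 284/59611) = 1/(-284/59611 + sqrt(49727))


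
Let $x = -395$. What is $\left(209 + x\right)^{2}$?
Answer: $34596$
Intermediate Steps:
$\left(209 + x\right)^{2} = \left(209 - 395\right)^{2} = \left(-186\right)^{2} = 34596$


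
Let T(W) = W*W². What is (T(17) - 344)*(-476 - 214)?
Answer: -3152610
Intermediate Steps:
T(W) = W³
(T(17) - 344)*(-476 - 214) = (17³ - 344)*(-476 - 214) = (4913 - 344)*(-690) = 4569*(-690) = -3152610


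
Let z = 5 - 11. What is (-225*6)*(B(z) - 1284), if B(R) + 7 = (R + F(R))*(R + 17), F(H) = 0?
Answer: 1831950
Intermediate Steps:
z = -6
B(R) = -7 + R*(17 + R) (B(R) = -7 + (R + 0)*(R + 17) = -7 + R*(17 + R))
(-225*6)*(B(z) - 1284) = (-225*6)*((-7 + (-6)² + 17*(-6)) - 1284) = -1350*((-7 + 36 - 102) - 1284) = -1350*(-73 - 1284) = -1350*(-1357) = 1831950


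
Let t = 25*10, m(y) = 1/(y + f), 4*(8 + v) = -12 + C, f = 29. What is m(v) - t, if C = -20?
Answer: -3249/13 ≈ -249.92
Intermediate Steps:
v = -16 (v = -8 + (-12 - 20)/4 = -8 + (¼)*(-32) = -8 - 8 = -16)
m(y) = 1/(29 + y) (m(y) = 1/(y + 29) = 1/(29 + y))
t = 250
m(v) - t = 1/(29 - 16) - 1*250 = 1/13 - 250 = -3249/13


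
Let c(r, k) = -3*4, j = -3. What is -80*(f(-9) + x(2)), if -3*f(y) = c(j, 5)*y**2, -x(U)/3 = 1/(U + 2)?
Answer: -25860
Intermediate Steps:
x(U) = -3/(2 + U) (x(U) = -3/(U + 2) = -3/(2 + U))
c(r, k) = -12
f(y) = 4*y**2 (f(y) = -(-4)*y**2 = 4*y**2)
-80*(f(-9) + x(2)) = -80*(4*(-9)**2 - 3/(2 + 2)) = -80*(4*81 - 3/4) = -80*(324 - 3*1/4) = -80*(324 - 3/4) = -80*1293/4 = -25860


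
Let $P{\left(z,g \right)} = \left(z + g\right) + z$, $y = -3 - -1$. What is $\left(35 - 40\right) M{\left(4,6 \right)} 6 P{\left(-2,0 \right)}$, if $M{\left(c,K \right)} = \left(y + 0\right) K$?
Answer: $-1440$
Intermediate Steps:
$y = -2$ ($y = -3 + 1 = -2$)
$P{\left(z,g \right)} = g + 2 z$ ($P{\left(z,g \right)} = \left(g + z\right) + z = g + 2 z$)
$M{\left(c,K \right)} = - 2 K$ ($M{\left(c,K \right)} = \left(-2 + 0\right) K = - 2 K$)
$\left(35 - 40\right) M{\left(4,6 \right)} 6 P{\left(-2,0 \right)} = \left(35 - 40\right) \left(-2\right) 6 \cdot 6 \left(0 + 2 \left(-2\right)\right) = - 5 \left(-12\right) 6 \left(0 - 4\right) = - 5 \left(\left(-72\right) \left(-4\right)\right) = \left(-5\right) 288 = -1440$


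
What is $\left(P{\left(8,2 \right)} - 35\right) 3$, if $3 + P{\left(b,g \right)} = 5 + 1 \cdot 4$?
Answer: $-87$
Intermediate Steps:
$P{\left(b,g \right)} = 6$ ($P{\left(b,g \right)} = -3 + \left(5 + 1 \cdot 4\right) = -3 + \left(5 + 4\right) = -3 + 9 = 6$)
$\left(P{\left(8,2 \right)} - 35\right) 3 = \left(6 - 35\right) 3 = \left(-29\right) 3 = -87$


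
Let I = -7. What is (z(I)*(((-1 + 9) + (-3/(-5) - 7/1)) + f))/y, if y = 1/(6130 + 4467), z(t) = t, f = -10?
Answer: 3115518/5 ≈ 6.2310e+5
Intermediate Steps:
y = 1/10597 ≈ 9.4366e-5
(z(I)*(((-1 + 9) + (-3/(-5) - 7/1)) + f))/y = (-7*(((-1 + 9) + (-3/(-5) - 7/1)) - 10))/(1/10597) = -7*((8 + (-3*(-⅕) - 7*1)) - 10)*10597 = -7*((8 + (⅗ - 7)) - 10)*10597 = -7*((8 - 32/5) - 10)*10597 = -7*(8/5 - 10)*10597 = -7*(-42/5)*10597 = (294/5)*10597 = 3115518/5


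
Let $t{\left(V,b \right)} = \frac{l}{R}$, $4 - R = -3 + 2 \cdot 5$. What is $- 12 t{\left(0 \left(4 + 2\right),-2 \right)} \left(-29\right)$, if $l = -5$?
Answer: $580$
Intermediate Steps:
$R = -3$ ($R = 4 - \left(-3 + 2 \cdot 5\right) = 4 - \left(-3 + 10\right) = 4 - 7 = -3$)
$t{\left(V,b \right)} = \frac{5}{3}$ ($t{\left(V,b \right)} = - \frac{5}{-3} = \left(-5\right) \left(- \frac{1}{3}\right) = \frac{5}{3}$)
$- 12 t{\left(0 \left(4 + 2\right),-2 \right)} \left(-29\right) = \left(-12\right) \frac{5}{3} \left(-29\right) = \left(-20\right) \left(-29\right) = 580$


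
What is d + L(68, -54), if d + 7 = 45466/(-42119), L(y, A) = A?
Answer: -2614725/42119 ≈ -62.079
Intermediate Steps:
d = -340299/42119 (d = -7 + 45466/(-42119) = -7 + 45466*(-1/42119) = -7 - 45466/42119 = -340299/42119 ≈ -8.0795)
d + L(68, -54) = -340299/42119 - 54 = -2614725/42119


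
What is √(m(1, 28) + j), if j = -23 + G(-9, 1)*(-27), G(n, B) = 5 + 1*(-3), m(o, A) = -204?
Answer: I*√281 ≈ 16.763*I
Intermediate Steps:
G(n, B) = 2 (G(n, B) = 5 - 3 = 2)
j = -77 (j = -23 + 2*(-27) = -23 - 54 = -77)
√(m(1, 28) + j) = √(-204 - 77) = √(-281) = I*√281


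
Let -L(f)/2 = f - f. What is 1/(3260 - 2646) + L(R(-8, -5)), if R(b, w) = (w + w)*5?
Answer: 1/614 ≈ 0.0016287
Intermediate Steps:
R(b, w) = 10*w (R(b, w) = (2*w)*5 = 10*w)
L(f) = 0 (L(f) = -2*(f - f) = -2*0 = 0)
1/(3260 - 2646) + L(R(-8, -5)) = 1/(3260 - 2646) + 0 = 1/614 + 0 = 1/614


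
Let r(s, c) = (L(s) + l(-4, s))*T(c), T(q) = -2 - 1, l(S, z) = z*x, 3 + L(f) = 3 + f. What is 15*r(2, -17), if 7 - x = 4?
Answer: -360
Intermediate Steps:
x = 3 (x = 7 - 1*4 = 7 - 4 = 3)
L(f) = f (L(f) = -3 + (3 + f) = f)
l(S, z) = 3*z (l(S, z) = z*3 = 3*z)
T(q) = -3
r(s, c) = -12*s (r(s, c) = (s + 3*s)*(-3) = (4*s)*(-3) = -12*s)
15*r(2, -17) = 15*(-12*2) = 15*(-24) = -360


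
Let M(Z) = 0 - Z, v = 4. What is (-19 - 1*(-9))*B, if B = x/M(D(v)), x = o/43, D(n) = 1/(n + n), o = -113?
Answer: -9040/43 ≈ -210.23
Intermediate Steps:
D(n) = 1/(2*n)
M(Z) = -Z
x = -113/43 ≈ -2.6279
B = 904/43 (B = -113/(43*((-1/(2*4)))) = -113/(43*((-1*⅛))) = -113/(43*(-⅛)) = -113/43*(-8) = 904/43 ≈ 21.023)
(-19 - 1*(-9))*B = (-19 - 1*(-9))*(904/43) = (-19 + 9)*(904/43) = -10*904/43 = -9040/43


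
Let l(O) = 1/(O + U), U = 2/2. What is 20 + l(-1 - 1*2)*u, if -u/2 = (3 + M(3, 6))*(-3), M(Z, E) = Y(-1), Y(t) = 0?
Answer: 11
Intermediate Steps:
M(Z, E) = 0
u = 18 (u = -2*(3 + 0)*(-3) = -6*(-3) = -2*(-9) = 18)
U = 1 (U = 2*(1/2) = 1)
l(O) = 1/(1 + O) (l(O) = 1/(O + 1) = 1/(1 + O))
20 + l(-1 - 1*2)*u = 20 + 18/(1 + (-1 - 1*2)) = 20 + 18/(1 + (-1 - 2)) = 20 + 18/(1 - 3) = 20 + 18/(-2) = 20 - 1/2*18 = 20 - 9 = 11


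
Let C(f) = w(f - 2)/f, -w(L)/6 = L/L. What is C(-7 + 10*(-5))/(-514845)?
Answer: -2/9782055 ≈ -2.0446e-7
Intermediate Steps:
w(L) = -6 (w(L) = -6*L/L = -6*1 = -6)
C(f) = -6/f
C(-7 + 10*(-5))/(-514845) = -6/(-7 + 10*(-5))/(-514845) = -6/(-7 - 50)*(-1/514845) = -6/(-57)*(-1/514845) = -6*(-1/57)*(-1/514845) = (2/19)*(-1/514845) = -2/9782055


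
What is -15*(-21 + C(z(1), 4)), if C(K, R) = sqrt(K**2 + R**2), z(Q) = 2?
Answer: 315 - 30*sqrt(5) ≈ 247.92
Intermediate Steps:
-15*(-21 + C(z(1), 4)) = -15*(-21 + sqrt(2**2 + 4**2)) = -15*(-21 + sqrt(4 + 16)) = -15*(-21 + sqrt(20)) = -15*(-21 + 2*sqrt(5)) = 315 - 30*sqrt(5)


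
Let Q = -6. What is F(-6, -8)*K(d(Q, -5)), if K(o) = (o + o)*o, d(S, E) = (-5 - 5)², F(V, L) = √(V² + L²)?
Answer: 200000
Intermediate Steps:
F(V, L) = √(L² + V²)
d(S, E) = 100 (d(S, E) = (-10)² = 100)
K(o) = 2*o² (K(o) = (2*o)*o = 2*o²)
F(-6, -8)*K(d(Q, -5)) = √((-8)² + (-6)²)*(2*100²) = √(64 + 36)*(2*10000) = √100*20000 = 10*20000 = 200000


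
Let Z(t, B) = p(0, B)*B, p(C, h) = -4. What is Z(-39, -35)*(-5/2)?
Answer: -350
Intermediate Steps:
Z(t, B) = -4*B
Z(-39, -35)*(-5/2) = (-4*(-35))*(-5/2) = 140*(-5*1/2) = 140*(-5/2) = -350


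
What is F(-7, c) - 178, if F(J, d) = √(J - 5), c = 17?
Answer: -178 + 2*I*√3 ≈ -178.0 + 3.4641*I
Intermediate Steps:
F(J, d) = √(-5 + J)
F(-7, c) - 178 = √(-5 - 7) - 178 = √(-12) - 178 = 2*I*√3 - 178 = -178 + 2*I*√3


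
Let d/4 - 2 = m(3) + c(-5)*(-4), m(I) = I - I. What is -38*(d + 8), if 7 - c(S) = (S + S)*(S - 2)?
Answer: -38912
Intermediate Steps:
c(S) = 7 - 2*S*(-2 + S) (c(S) = 7 - (S + S)*(S - 2) = 7 - 2*S*(-2 + S))
m(I) = 0
d = 1016 (d = 8 + 4*(0 + (7 - 2*(-5)² + 4*(-5))*(-4)) = 8 + 4*(0 + (7 - 2*25 - 20)*(-4)) = 8 + 4*(0 + (7 - 50 - 20)*(-4)) = 8 + 4*(0 - 63*(-4)) = 8 + 4*(0 + 252) = 8 + 4*252 = 8 + 1008 = 1016)
-38*(d + 8) = -38*(1016 + 8) = -38*1024 = -38912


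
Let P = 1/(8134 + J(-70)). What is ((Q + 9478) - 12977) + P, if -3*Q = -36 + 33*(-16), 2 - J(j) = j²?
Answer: -10714395/3236 ≈ -3311.0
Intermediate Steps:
J(j) = 2 - j²
P = 1/3236 (P = 1/(8134 + (2 - 1*(-70)²)) = 1/(8134 + (2 - 1*4900)) = 1/(8134 + (2 - 4900)) = 1/(8134 - 4898) = 1/3236 ≈ 0.00030902)
Q = 188 (Q = -(-36 + 33*(-16))/3 = -(-36 - 528)/3 = -⅓*(-564) = 188)
((Q + 9478) - 12977) + P = ((188 + 9478) - 12977) + 1/3236 = (9666 - 12977) + 1/3236 = -3311 + 1/3236 = -10714395/3236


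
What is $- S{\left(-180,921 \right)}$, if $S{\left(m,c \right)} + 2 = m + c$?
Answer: $-739$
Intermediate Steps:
$S{\left(m,c \right)} = -2 + c + m$ ($S{\left(m,c \right)} = -2 + \left(m + c\right) = -2 + \left(c + m\right) = -2 + c + m$)
$- S{\left(-180,921 \right)} = - (-2 + 921 - 180) = \left(-1\right) 739 = -739$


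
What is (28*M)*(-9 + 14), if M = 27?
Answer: 3780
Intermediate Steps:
(28*M)*(-9 + 14) = (28*27)*(-9 + 14) = 756*5 = 3780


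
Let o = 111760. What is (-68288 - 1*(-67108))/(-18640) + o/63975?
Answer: 21586969/11924940 ≈ 1.8102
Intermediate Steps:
(-68288 - 1*(-67108))/(-18640) + o/63975 = (-68288 - 1*(-67108))/(-18640) + 111760/63975 = (-68288 + 67108)*(-1/18640) + 111760*(1/63975) = -1180*(-1/18640) + 22352/12795 = 59/932 + 22352/12795 = 21586969/11924940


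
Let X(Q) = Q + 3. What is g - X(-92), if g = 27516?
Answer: 27605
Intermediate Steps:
X(Q) = 3 + Q
g - X(-92) = 27516 - (3 - 92) = 27516 - 1*(-89) = 27516 + 89 = 27605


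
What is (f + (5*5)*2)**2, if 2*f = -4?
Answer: 2304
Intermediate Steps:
f = -2 (f = (1/2)*(-4) = -2)
(f + (5*5)*2)**2 = (-2 + (5*5)*2)**2 = (-2 + 25*2)**2 = (-2 + 50)**2 = 48**2 = 2304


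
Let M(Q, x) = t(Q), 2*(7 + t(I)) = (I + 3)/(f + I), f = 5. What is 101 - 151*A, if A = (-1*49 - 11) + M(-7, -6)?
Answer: 10067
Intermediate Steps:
t(I) = -7 + (3 + I)/(2*(5 + I)) (t(I) = -7 + ((I + 3)/(5 + I))/2 = -7 + ((3 + I)/(5 + I))/2 = -7 + (3 + I)/(2*(5 + I)))
M(Q, x) = (-67 - 13*Q)/(2*(5 + Q))
A = -66 (A = (-1*49 - 11) + (-67 - 13*(-7))/(2*(5 - 7)) = (-49 - 11) + (½)*(-67 + 91)/(-2) = -60 + (½)*(-½)*24 = -60 - 6 = -66)
101 - 151*A = 101 - 151*(-66) = 101 + 9966 = 10067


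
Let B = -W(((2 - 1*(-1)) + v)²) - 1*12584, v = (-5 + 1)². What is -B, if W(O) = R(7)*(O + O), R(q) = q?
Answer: 17638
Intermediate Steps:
v = 16 (v = (-4)² = 16)
W(O) = 14*O (W(O) = 7*(O + O) = 7*(2*O) = 14*O)
B = -17638 (B = -14*((2 - 1*(-1)) + 16)² - 1*12584 = -14*((2 + 1) + 16)² - 12584 = -14*(3 + 16)² - 12584 = -14*19² - 12584 = -14*361 - 12584 = -1*5054 - 12584 = -5054 - 12584 = -17638)
-B = -1*(-17638) = 17638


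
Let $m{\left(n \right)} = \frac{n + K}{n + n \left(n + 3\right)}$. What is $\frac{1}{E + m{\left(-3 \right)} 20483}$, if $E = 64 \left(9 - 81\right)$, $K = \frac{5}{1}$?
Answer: $- \frac{3}{54790} \approx -5.4754 \cdot 10^{-5}$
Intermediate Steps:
$K = 5$ ($K = 5 \cdot 1 = 5$)
$E = -4608$ ($E = 64 \left(-72\right) = -4608$)
$m{\left(n \right)} = \frac{5 + n}{n + n \left(3 + n\right)}$ ($m{\left(n \right)} = \frac{n + 5}{n + n \left(n + 3\right)} = \frac{5 + n}{n + n \left(3 + n\right)}$)
$\frac{1}{E + m{\left(-3 \right)} 20483} = \frac{1}{-4608 + \frac{5 - 3}{\left(-3\right) \left(4 - 3\right)} 20483} = \frac{1}{-4608 + \left(- \frac{1}{3}\right) 1^{-1} \cdot 2 \cdot 20483} = \frac{1}{-4608 + \left(- \frac{1}{3}\right) 1 \cdot 2 \cdot 20483} = \frac{1}{-4608 - \frac{40966}{3}} = \frac{1}{- \frac{54790}{3}} = - \frac{3}{54790}$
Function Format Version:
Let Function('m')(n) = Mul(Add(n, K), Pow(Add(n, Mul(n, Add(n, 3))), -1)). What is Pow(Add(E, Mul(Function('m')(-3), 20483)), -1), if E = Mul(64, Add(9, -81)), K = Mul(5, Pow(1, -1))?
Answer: Rational(-3, 54790) ≈ -5.4754e-5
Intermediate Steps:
K = 5 (K = Mul(5, 1) = 5)
E = -4608 (E = Mul(64, -72) = -4608)
Function('m')(n) = Mul(Pow(Add(n, Mul(n, Add(3, n))), -1), Add(5, n)) (Function('m')(n) = Mul(Add(n, 5), Pow(Add(n, Mul(n, Add(n, 3))), -1)) = Mul(Add(5, n), Pow(Add(n, Mul(n, Add(3, n))), -1)) = Mul(Pow(Add(n, Mul(n, Add(3, n))), -1), Add(5, n)))
Pow(Add(E, Mul(Function('m')(-3), 20483)), -1) = Pow(Add(-4608, Mul(Mul(Pow(-3, -1), Pow(Add(4, -3), -1), Add(5, -3)), 20483)), -1) = Pow(Add(-4608, Mul(Mul(Rational(-1, 3), Pow(1, -1), 2), 20483)), -1) = Pow(Add(-4608, Mul(Mul(Rational(-1, 3), 1, 2), 20483)), -1) = Pow(Add(-4608, Mul(Rational(-2, 3), 20483)), -1) = Pow(Add(-4608, Rational(-40966, 3)), -1) = Pow(Rational(-54790, 3), -1) = Rational(-3, 54790)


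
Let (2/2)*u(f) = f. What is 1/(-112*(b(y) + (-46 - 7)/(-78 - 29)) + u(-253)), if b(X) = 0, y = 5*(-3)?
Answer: -107/33007 ≈ -0.0032417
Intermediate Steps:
u(f) = f
y = -15
1/(-112*(b(y) + (-46 - 7)/(-78 - 29)) + u(-253)) = 1/(-112*(0 + (-46 - 7)/(-78 - 29)) - 253) = 1/(-112*(0 - 53/(-107)) - 253) = 1/(-112*(0 - 53*(-1/107)) - 253) = 1/(-112*(0 + 53/107) - 253) = 1/(-112*53/107 - 253) = 1/(-5936/107 - 253) = 1/(-33007/107) = -107/33007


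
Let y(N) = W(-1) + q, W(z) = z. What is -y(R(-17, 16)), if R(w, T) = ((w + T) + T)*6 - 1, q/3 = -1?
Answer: 4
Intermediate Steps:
q = -3 (q = 3*(-1) = -3)
R(w, T) = -1 + 6*w + 12*T (R(w, T) = ((T + w) + T)*6 - 1 = (w + 2*T)*6 - 1 = (6*w + 12*T) - 1 = -1 + 6*w + 12*T)
y(N) = -4 (y(N) = -1 - 3 = -4)
-y(R(-17, 16)) = -1*(-4) = 4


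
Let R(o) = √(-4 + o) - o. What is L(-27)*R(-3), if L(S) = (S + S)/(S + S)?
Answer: 3 + I*√7 ≈ 3.0 + 2.6458*I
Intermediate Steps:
L(S) = 1 (L(S) = (2*S)/((2*S)) = (2*S)*(1/(2*S)) = 1)
L(-27)*R(-3) = 1*(√(-4 - 3) - 1*(-3)) = 1*(√(-7) + 3) = 1*(I*√7 + 3) = 1*(3 + I*√7) = 3 + I*√7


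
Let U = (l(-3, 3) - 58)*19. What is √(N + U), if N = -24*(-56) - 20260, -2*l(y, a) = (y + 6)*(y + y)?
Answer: I*√19847 ≈ 140.88*I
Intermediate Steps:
l(y, a) = -y*(6 + y) (l(y, a) = -(y + 6)*(y + y)/2 = -(6 + y)*2*y/2 = -y*(6 + y))
U = -931 (U = (-1*(-3)*(6 - 3) - 58)*19 = (-1*(-3)*3 - 58)*19 = (9 - 58)*19 = -49*19 = -931)
N = -18916 (N = 1344 - 20260 = -18916)
√(N + U) = √(-18916 - 931) = √(-19847) = I*√19847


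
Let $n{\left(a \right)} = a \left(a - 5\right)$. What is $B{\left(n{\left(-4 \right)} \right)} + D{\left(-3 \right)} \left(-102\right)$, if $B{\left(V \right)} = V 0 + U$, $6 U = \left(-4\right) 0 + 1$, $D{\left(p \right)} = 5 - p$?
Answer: $- \frac{4895}{6} \approx -815.83$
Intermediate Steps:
$n{\left(a \right)} = a \left(-5 + a\right)$
$U = \frac{1}{6}$ ($U = \frac{\left(-4\right) 0 + 1}{6} = \frac{0 + 1}{6} = \frac{1}{6} \cdot 1 = \frac{1}{6} \approx 0.16667$)
$B{\left(V \right)} = \frac{1}{6}$ ($B{\left(V \right)} = V 0 + \frac{1}{6} = 0 + \frac{1}{6} = \frac{1}{6}$)
$B{\left(n{\left(-4 \right)} \right)} + D{\left(-3 \right)} \left(-102\right) = \frac{1}{6} + \left(5 - -3\right) \left(-102\right) = \frac{1}{6} + \left(5 + 3\right) \left(-102\right) = \frac{1}{6} + 8 \left(-102\right) = \frac{1}{6} - 816 = - \frac{4895}{6}$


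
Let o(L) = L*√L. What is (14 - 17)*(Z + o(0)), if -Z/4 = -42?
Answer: -504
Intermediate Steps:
o(L) = L^(3/2)
Z = 168 (Z = -4*(-42) = 168)
(14 - 17)*(Z + o(0)) = (14 - 17)*(168 + 0^(3/2)) = -3*(168 + 0) = -3*168 = -504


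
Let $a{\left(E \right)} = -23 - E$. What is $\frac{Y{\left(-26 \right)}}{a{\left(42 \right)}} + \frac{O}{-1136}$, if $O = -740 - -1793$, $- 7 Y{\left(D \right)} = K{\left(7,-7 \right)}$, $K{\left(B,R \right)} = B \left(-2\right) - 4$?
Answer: $- \frac{499563}{516880} \approx -0.9665$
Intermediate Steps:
$K{\left(B,R \right)} = -4 - 2 B$ ($K{\left(B,R \right)} = - 2 B - 4 = -4 - 2 B$)
$Y{\left(D \right)} = \frac{18}{7}$ ($Y{\left(D \right)} = - \frac{-4 - 14}{7} = \left(- \frac{1}{7}\right) \left(-18\right) = \frac{18}{7}$)
$O = 1053$ ($O = -740 + 1793 = 1053$)
$\frac{Y{\left(-26 \right)}}{a{\left(42 \right)}} + \frac{O}{-1136} = \frac{18}{7 \left(-23 - 42\right)} + \frac{1053}{-1136} = \frac{18}{7 \left(-23 - 42\right)} + 1053 \left(- \frac{1}{1136}\right) = \frac{18}{7 \left(-65\right)} - \frac{1053}{1136} = \frac{18}{7} \left(- \frac{1}{65}\right) - \frac{1053}{1136} = - \frac{18}{455} - \frac{1053}{1136} = - \frac{499563}{516880}$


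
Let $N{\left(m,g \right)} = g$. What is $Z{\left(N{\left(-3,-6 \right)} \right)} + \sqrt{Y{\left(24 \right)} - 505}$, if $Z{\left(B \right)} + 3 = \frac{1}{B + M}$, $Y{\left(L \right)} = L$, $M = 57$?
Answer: $- \frac{152}{51} + i \sqrt{481} \approx -2.9804 + 21.932 i$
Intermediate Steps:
$Z{\left(B \right)} = -3 + \frac{1}{57 + B}$ ($Z{\left(B \right)} = -3 + \frac{1}{B + 57} = -3 + \frac{1}{57 + B}$)
$Z{\left(N{\left(-3,-6 \right)} \right)} + \sqrt{Y{\left(24 \right)} - 505} = \frac{-170 - -18}{57 - 6} + \sqrt{24 - 505} = \frac{-170 + 18}{51} + \sqrt{-481} = \frac{1}{51} \left(-152\right) + i \sqrt{481} = - \frac{152}{51} + i \sqrt{481}$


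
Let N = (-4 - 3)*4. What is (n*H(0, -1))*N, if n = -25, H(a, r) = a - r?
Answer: 700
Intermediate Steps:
N = -28 (N = -7*4 = -28)
(n*H(0, -1))*N = -25*(0 - 1*(-1))*(-28) = -25*(0 + 1)*(-28) = -25*1*(-28) = -25*(-28) = 700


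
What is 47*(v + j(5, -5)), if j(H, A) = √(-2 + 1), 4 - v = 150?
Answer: -6862 + 47*I ≈ -6862.0 + 47.0*I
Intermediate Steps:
v = -146 (v = 4 - 1*150 = 4 - 150 = -146)
j(H, A) = I (j(H, A) = √(-1) = I)
47*(v + j(5, -5)) = 47*(-146 + I) = -6862 + 47*I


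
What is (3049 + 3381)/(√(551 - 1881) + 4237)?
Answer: 1433890/944921 - 6430*I*√1330/17953499 ≈ 1.5175 - 0.013061*I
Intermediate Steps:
(3049 + 3381)/(√(551 - 1881) + 4237) = 6430/(√(-1330) + 4237) = 6430/(I*√1330 + 4237) = 6430/(4237 + I*√1330)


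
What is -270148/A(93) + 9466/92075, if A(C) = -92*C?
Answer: 6238717049/196948425 ≈ 31.677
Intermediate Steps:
-270148/A(93) + 9466/92075 = -270148/((-92*93)) + 9466/92075 = -270148/(-8556) + 9466*(1/92075) = -270148*(-1/8556) + 9466/92075 = 67537/2139 + 9466/92075 = 6238717049/196948425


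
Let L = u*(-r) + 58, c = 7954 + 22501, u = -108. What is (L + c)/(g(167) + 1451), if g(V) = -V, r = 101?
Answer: 13807/428 ≈ 32.259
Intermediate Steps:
c = 30455
L = 10966 (L = -(-108)*101 + 58 = -108*(-101) + 58 = 10908 + 58 = 10966)
(L + c)/(g(167) + 1451) = (10966 + 30455)/(-1*167 + 1451) = 41421/(-167 + 1451) = 41421/1284 = 41421*(1/1284) = 13807/428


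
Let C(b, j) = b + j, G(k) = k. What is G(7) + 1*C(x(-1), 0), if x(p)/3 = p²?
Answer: 10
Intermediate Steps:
x(p) = 3*p²
G(7) + 1*C(x(-1), 0) = 7 + 1*(3*(-1)² + 0) = 7 + 1*(3*1 + 0) = 7 + 1*(3 + 0) = 7 + 1*3 = 7 + 3 = 10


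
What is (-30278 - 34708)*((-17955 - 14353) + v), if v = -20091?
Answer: 3405201414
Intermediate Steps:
(-30278 - 34708)*((-17955 - 14353) + v) = (-30278 - 34708)*((-17955 - 14353) - 20091) = -64986*(-32308 - 20091) = -64986*(-52399) = 3405201414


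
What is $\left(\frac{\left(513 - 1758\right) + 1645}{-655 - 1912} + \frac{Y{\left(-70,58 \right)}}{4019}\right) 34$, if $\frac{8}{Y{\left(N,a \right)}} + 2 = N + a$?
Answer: $- \frac{22526936}{4248083} \approx -5.3028$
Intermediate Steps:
$Y{\left(N,a \right)} = \frac{8}{-2 + N + a}$ ($Y{\left(N,a \right)} = \frac{8}{-2 + \left(N + a\right)} = \frac{8}{-2 + N + a}$)
$\left(\frac{\left(513 - 1758\right) + 1645}{-655 - 1912} + \frac{Y{\left(-70,58 \right)}}{4019}\right) 34 = \left(\frac{\left(513 - 1758\right) + 1645}{-655 - 1912} + \frac{8 \frac{1}{-2 - 70 + 58}}{4019}\right) 34 = \left(\frac{-1245 + 1645}{-2567} + \frac{8}{-14} \cdot \frac{1}{4019}\right) 34 = \left(400 \left(- \frac{1}{2567}\right) + 8 \left(- \frac{1}{14}\right) \frac{1}{4019}\right) 34 = \left(- \frac{400}{2567} - \frac{4}{28133}\right) 34 = \left(- \frac{11263468}{72217411}\right) 34 = - \frac{22526936}{4248083}$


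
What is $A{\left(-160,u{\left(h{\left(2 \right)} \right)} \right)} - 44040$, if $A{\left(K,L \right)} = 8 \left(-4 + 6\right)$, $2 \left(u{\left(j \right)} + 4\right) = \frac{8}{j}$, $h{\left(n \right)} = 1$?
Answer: $-44024$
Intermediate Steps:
$u{\left(j \right)} = -4 + \frac{4}{j}$ ($u{\left(j \right)} = -4 + \frac{8 \frac{1}{j}}{2} = -4 + \frac{4}{j}$)
$A{\left(K,L \right)} = 16$ ($A{\left(K,L \right)} = 8 \cdot 2 = 16$)
$A{\left(-160,u{\left(h{\left(2 \right)} \right)} \right)} - 44040 = 16 - 44040 = -44024$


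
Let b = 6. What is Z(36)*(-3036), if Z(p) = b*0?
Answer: 0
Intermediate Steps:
Z(p) = 0 (Z(p) = 6*0 = 0)
Z(36)*(-3036) = 0*(-3036) = 0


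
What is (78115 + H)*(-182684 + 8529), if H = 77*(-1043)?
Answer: 382444380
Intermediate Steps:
H = -80311
(78115 + H)*(-182684 + 8529) = (78115 - 80311)*(-182684 + 8529) = -2196*(-174155) = 382444380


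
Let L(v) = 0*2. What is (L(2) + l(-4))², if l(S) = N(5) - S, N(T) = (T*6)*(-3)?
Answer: 7396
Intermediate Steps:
N(T) = -18*T (N(T) = (6*T)*(-3) = -18*T)
l(S) = -90 - S (l(S) = -18*5 - S = -90 - S)
L(v) = 0
(L(2) + l(-4))² = (0 + (-90 - 1*(-4)))² = (0 + (-90 + 4))² = (0 - 86)² = (-86)² = 7396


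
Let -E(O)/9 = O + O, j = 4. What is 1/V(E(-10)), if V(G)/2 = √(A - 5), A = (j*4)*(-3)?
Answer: -I*√53/106 ≈ -0.06868*I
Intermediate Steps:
A = -48 (A = (4*4)*(-3) = 16*(-3) = -48)
E(O) = -18*O (E(O) = -9*(O + O) = -18*O)
V(G) = 2*I*√53 (V(G) = 2*√(-48 - 5) = 2*√(-53) = 2*(I*√53) = 2*I*√53)
1/V(E(-10)) = 1/(2*I*√53) = -I*√53/106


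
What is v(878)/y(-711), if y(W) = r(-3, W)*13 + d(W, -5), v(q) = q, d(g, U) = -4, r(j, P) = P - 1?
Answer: -439/4630 ≈ -0.094816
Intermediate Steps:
r(j, P) = -1 + P
y(W) = -17 + 13*W (y(W) = (-1 + W)*13 - 4 = (-13 + 13*W) - 4 = -17 + 13*W)
v(878)/y(-711) = 878/(-17 + 13*(-711)) = 878/(-17 - 9243) = 878/(-9260) = 878*(-1/9260) = -439/4630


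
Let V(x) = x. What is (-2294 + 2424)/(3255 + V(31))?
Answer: 65/1643 ≈ 0.039562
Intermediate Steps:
(-2294 + 2424)/(3255 + V(31)) = (-2294 + 2424)/(3255 + 31) = 130/3286 = 130*(1/3286) = 65/1643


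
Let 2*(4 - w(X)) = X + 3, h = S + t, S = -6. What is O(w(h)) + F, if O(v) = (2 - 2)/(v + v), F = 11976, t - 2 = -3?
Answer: 11976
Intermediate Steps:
t = -1 (t = 2 - 3 = -1)
h = -7 (h = -6 - 1 = -7)
w(X) = 5/2 - X/2 (w(X) = 4 - (X + 3)/2 = 4 - (3 + X)/2 = 4 + (-3/2 - X/2) = 5/2 - X/2)
O(v) = 0 (O(v) = 0/((2*v)) = 0*(1/(2*v)) = 0)
O(w(h)) + F = 0 + 11976 = 11976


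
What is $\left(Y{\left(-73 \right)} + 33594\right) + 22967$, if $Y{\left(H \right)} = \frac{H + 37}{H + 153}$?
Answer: $\frac{1131211}{20} \approx 56561.0$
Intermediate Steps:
$Y{\left(H \right)} = \frac{37 + H}{153 + H}$
$\left(Y{\left(-73 \right)} + 33594\right) + 22967 = \left(\frac{37 - 73}{153 - 73} + 33594\right) + 22967 = \left(\frac{1}{80} \left(-36\right) + 33594\right) + 22967 = \left(- \frac{9}{20} + 33594\right) + 22967 = \frac{671871}{20} + 22967 = \frac{1131211}{20}$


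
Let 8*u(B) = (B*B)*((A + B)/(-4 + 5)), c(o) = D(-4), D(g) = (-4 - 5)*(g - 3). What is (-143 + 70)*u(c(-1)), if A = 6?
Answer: -19991853/8 ≈ -2.4990e+6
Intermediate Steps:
D(g) = 27 - 9*g (D(g) = -9*(-3 + g) = 27 - 9*g)
c(o) = 63 (c(o) = 27 - 9*(-4) = 27 + 36 = 63)
u(B) = B²*(6 + B)/8 (u(B) = ((B*B)*((6 + B)/(-4 + 5)))/8 = (B²*((6 + B)/1))/8 = (B²*((6 + B)*1))/8 = (B²*(6 + B))/8 = B²*(6 + B)/8)
(-143 + 70)*u(c(-1)) = (-143 + 70)*((⅛)*63²*(6 + 63)) = -73*3969*69/8 = -73*273861/8 = -19991853/8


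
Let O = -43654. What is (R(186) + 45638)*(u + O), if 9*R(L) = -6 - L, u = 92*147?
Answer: -4123290500/3 ≈ -1.3744e+9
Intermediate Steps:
u = 13524
R(L) = -⅔ - L/9 (R(L) = (-6 - L)/9 = -⅔ - L/9)
(R(186) + 45638)*(u + O) = ((-⅔ - ⅑*186) + 45638)*(13524 - 43654) = ((-⅔ - 62/3) + 45638)*(-30130) = (-64/3 + 45638)*(-30130) = (136850/3)*(-30130) = -4123290500/3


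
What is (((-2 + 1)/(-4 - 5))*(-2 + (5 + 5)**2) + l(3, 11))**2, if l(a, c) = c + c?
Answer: 87616/81 ≈ 1081.7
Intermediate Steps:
l(a, c) = 2*c
(((-2 + 1)/(-4 - 5))*(-2 + (5 + 5)**2) + l(3, 11))**2 = (((-2 + 1)/(-4 - 5))*(-2 + (5 + 5)**2) + 2*11)**2 = ((-1/(-9))*(-2 + 10**2) + 22)**2 = ((-1*(-1/9))*(-2 + 100) + 22)**2 = ((1/9)*98 + 22)**2 = (98/9 + 22)**2 = (296/9)**2 = 87616/81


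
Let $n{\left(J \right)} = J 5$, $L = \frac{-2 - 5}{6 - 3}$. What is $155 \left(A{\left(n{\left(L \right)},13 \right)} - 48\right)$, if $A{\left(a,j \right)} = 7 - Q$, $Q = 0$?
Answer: $-6355$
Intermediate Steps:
$L = - \frac{7}{3} \approx -2.3333$
$n{\left(J \right)} = 5 J$
$A{\left(a,j \right)} = 7$ ($A{\left(a,j \right)} = 7 - 0 = 7 + 0 = 7$)
$155 \left(A{\left(n{\left(L \right)},13 \right)} - 48\right) = 155 \left(7 - 48\right) = 155 \left(-41\right) = -6355$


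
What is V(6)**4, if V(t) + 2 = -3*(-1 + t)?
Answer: 83521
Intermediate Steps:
V(t) = 1 - 3*t (V(t) = -2 - 3*(-1 + t) = -2 + (3 - 3*t) = 1 - 3*t)
V(6)**4 = (1 - 3*6)**4 = (1 - 18)**4 = (-17)**4 = 83521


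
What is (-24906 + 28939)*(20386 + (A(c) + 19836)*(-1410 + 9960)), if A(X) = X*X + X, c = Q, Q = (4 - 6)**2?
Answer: 684759787138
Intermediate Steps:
Q = 4 (Q = (-2)**2 = 4)
c = 4
A(X) = X + X**2 (A(X) = X**2 + X = X + X**2)
(-24906 + 28939)*(20386 + (A(c) + 19836)*(-1410 + 9960)) = (-24906 + 28939)*(20386 + (4*(1 + 4) + 19836)*(-1410 + 9960)) = 4033*(20386 + (4*5 + 19836)*8550) = 4033*(20386 + (20 + 19836)*8550) = 4033*(20386 + 19856*8550) = 4033*(20386 + 169768800) = 4033*169789186 = 684759787138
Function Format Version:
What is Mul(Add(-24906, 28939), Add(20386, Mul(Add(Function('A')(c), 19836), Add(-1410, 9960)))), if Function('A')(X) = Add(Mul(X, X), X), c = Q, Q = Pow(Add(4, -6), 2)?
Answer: 684759787138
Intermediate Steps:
Q = 4 (Q = Pow(-2, 2) = 4)
c = 4
Function('A')(X) = Add(X, Pow(X, 2)) (Function('A')(X) = Add(Pow(X, 2), X) = Add(X, Pow(X, 2)))
Mul(Add(-24906, 28939), Add(20386, Mul(Add(Function('A')(c), 19836), Add(-1410, 9960)))) = Mul(Add(-24906, 28939), Add(20386, Mul(Add(Mul(4, Add(1, 4)), 19836), Add(-1410, 9960)))) = Mul(4033, Add(20386, Mul(Add(Mul(4, 5), 19836), 8550))) = Mul(4033, Add(20386, Mul(Add(20, 19836), 8550))) = Mul(4033, Add(20386, Mul(19856, 8550))) = Mul(4033, Add(20386, 169768800)) = Mul(4033, 169789186) = 684759787138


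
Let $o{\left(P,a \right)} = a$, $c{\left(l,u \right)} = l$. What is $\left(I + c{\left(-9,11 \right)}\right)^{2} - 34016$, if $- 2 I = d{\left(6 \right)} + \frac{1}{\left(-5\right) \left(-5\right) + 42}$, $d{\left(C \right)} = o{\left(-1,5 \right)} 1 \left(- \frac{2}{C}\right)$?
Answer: $- \frac{1371580967}{40401} \approx -33949.0$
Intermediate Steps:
$d{\left(C \right)} = - \frac{10}{C}$ ($d{\left(C \right)} = 5 \cdot 1 \left(- \frac{2}{C}\right) = 5 \left(- \frac{2}{C}\right) = - \frac{10}{C}$)
$I = \frac{166}{201}$ ($I = - \frac{- \frac{10}{6} + \frac{1}{\left(-5\right) \left(-5\right) + 42}}{2} = - \frac{\left(-10\right) \frac{1}{6} + \frac{1}{25 + 42}}{2} = - \frac{- \frac{5}{3} + \frac{1}{67}}{2} = \left(- \frac{1}{2}\right) \left(- \frac{332}{201}\right) = \frac{166}{201} \approx 0.82587$)
$\left(I + c{\left(-9,11 \right)}\right)^{2} - 34016 = \left(\frac{166}{201} - 9\right)^{2} - 34016 = \left(- \frac{1643}{201}\right)^{2} - 34016 = \frac{2699449}{40401} - 34016 = - \frac{1371580967}{40401}$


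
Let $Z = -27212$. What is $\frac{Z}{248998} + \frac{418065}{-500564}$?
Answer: $- \frac{58859348219}{62319717436} \approx -0.94447$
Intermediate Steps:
$\frac{Z}{248998} + \frac{418065}{-500564} = - \frac{27212}{248998} + \frac{418065}{-500564} = \left(-27212\right) \frac{1}{248998} + 418065 \left(- \frac{1}{500564}\right) = - \frac{13606}{124499} - \frac{418065}{500564} = - \frac{58859348219}{62319717436}$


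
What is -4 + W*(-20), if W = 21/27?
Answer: -176/9 ≈ -19.556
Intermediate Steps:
W = 7/9 (W = 21*(1/27) = 7/9 ≈ 0.77778)
-4 + W*(-20) = -4 + (7/9)*(-20) = -4 - 140/9 = -176/9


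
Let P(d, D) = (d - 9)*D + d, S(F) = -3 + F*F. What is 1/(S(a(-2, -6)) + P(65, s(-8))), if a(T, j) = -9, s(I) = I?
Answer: -1/305 ≈ -0.0032787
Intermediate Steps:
S(F) = -3 + F²
P(d, D) = d + D*(-9 + d) (P(d, D) = (-9 + d)*D + d = D*(-9 + d) + d = d + D*(-9 + d))
1/(S(a(-2, -6)) + P(65, s(-8))) = 1/((-3 + (-9)²) + (65 - 9*(-8) - 8*65)) = 1/((-3 + 81) + (65 + 72 - 520)) = 1/(78 - 383) = 1/(-305) = -1/305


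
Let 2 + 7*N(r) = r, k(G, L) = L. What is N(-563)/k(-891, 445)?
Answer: -113/623 ≈ -0.18138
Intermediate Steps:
N(r) = -2/7 + r/7
N(-563)/k(-891, 445) = (-2/7 + (1/7)*(-563))/445 = (-2/7 - 563/7)*(1/445) = -565/7*1/445 = -113/623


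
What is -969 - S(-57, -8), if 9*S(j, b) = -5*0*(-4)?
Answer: -969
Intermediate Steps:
S(j, b) = 0 (S(j, b) = (-5*0*(-4))/9 = (0*(-4))/9 = (1/9)*0 = 0)
-969 - S(-57, -8) = -969 - 1*0 = -969 + 0 = -969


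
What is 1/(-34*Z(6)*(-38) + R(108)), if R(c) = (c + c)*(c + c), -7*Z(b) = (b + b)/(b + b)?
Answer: 7/325300 ≈ 2.1519e-5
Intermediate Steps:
Z(b) = -⅐ (Z(b) = -(b + b)/(7*(b + b)) = -2*b/(7*(2*b)) = -2*b*1/(2*b)/7 = -⅐*1 = -⅐)
R(c) = 4*c² (R(c) = (2*c)*(2*c) = 4*c²)
1/(-34*Z(6)*(-38) + R(108)) = 1/(-34*(-⅐)*(-38) + 4*108²) = 1/((34/7)*(-38) + 4*11664) = 1/(-1292/7 + 46656) = 1/(325300/7) = 7/325300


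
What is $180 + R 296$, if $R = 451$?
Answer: $133676$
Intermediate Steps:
$180 + R 296 = 180 + 451 \cdot 296 = 180 + 133496 = 133676$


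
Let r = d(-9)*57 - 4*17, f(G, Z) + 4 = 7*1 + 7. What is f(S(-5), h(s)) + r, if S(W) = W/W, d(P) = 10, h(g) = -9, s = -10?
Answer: 512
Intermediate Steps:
S(W) = 1
f(G, Z) = 10 (f(G, Z) = -4 + (7*1 + 7) = -4 + (7 + 7) = -4 + 14 = 10)
r = 502 (r = 10*57 - 4*17 = 570 - 68 = 502)
f(S(-5), h(s)) + r = 10 + 502 = 512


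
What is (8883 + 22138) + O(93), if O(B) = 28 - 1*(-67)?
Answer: 31116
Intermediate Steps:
O(B) = 95 (O(B) = 28 + 67 = 95)
(8883 + 22138) + O(93) = (8883 + 22138) + 95 = 31021 + 95 = 31116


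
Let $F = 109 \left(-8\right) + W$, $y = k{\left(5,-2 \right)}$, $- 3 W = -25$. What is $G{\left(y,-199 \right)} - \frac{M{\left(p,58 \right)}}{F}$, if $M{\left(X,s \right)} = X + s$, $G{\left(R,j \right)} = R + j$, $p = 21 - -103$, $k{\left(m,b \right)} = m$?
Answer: $- \frac{502108}{2591} \approx -193.79$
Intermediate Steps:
$W = \frac{25}{3}$ ($W = \left(- \frac{1}{3}\right) \left(-25\right) = \frac{25}{3} \approx 8.3333$)
$y = 5$
$p = 124$ ($p = 21 + 103 = 124$)
$F = - \frac{2591}{3}$ ($F = 109 \left(-8\right) + \frac{25}{3} = -872 + \frac{25}{3} = - \frac{2591}{3} \approx -863.67$)
$G{\left(y,-199 \right)} - \frac{M{\left(p,58 \right)}}{F} = \left(5 - 199\right) - \frac{124 + 58}{- \frac{2591}{3}} = -194 - 182 \left(- \frac{3}{2591}\right) = -194 - - \frac{546}{2591} = -194 + \frac{546}{2591} = - \frac{502108}{2591}$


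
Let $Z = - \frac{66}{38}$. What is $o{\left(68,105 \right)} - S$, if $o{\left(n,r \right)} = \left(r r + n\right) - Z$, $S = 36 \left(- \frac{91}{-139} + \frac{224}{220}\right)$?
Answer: $\frac{1602818324}{145255} \approx 11035.0$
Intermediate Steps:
$Z = - \frac{33}{19}$ ($Z = \left(-66\right) \frac{1}{38} = - \frac{33}{19} \approx -1.7368$)
$S = \frac{460404}{7645}$ ($S = 36 \left(\left(-91\right) \left(- \frac{1}{139}\right) + 224 \cdot \frac{1}{220}\right) = 36 \left(\frac{91}{139} + \frac{56}{55}\right) = 36 \cdot \frac{12789}{7645} = \frac{460404}{7645} \approx 60.223$)
$o{\left(n,r \right)} = \frac{33}{19} + n + r^{2}$ ($o{\left(n,r \right)} = \left(r r + n\right) - - \frac{33}{19} = \left(r^{2} + n\right) + \frac{33}{19} = \left(n + r^{2}\right) + \frac{33}{19} = \frac{33}{19} + n + r^{2}$)
$o{\left(68,105 \right)} - S = \left(\frac{33}{19} + 68 + 105^{2}\right) - \frac{460404}{7645} = \left(\frac{33}{19} + 68 + 11025\right) - \frac{460404}{7645} = \frac{210800}{19} - \frac{460404}{7645} = \frac{1602818324}{145255}$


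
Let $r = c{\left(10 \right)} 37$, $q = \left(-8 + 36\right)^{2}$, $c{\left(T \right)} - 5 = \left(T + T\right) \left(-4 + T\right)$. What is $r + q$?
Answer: $5409$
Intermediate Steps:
$c{\left(T \right)} = 5 + 2 T \left(-4 + T\right)$ ($c{\left(T \right)} = 5 + \left(T + T\right) \left(-4 + T\right) = 5 + 2 T \left(-4 + T\right)$)
$q = 784$ ($q = 28^{2} = 784$)
$r = 4625$ ($r = \left(5 - 80 + 2 \cdot 10^{2}\right) 37 = \left(5 - 80 + 2 \cdot 100\right) 37 = \left(5 - 80 + 200\right) 37 = 125 \cdot 37 = 4625$)
$r + q = 4625 + 784 = 5409$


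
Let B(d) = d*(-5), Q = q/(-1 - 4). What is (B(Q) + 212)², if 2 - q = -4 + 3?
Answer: 46225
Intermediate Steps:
q = 3 (q = 2 - (-4 + 3) = 2 - 1*(-1) = 2 + 1 = 3)
Q = -⅗ (Q = 3/(-1 - 4) = 3/(-5) = 3*(-⅕) = -⅗ ≈ -0.60000)
B(d) = -5*d
(B(Q) + 212)² = (-5*(-⅗) + 212)² = (3 + 212)² = 215² = 46225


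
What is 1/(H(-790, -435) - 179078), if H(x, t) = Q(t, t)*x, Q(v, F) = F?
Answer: 1/164572 ≈ 6.0764e-6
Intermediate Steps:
H(x, t) = t*x
1/(H(-790, -435) - 179078) = 1/(-435*(-790) - 179078) = 1/(343650 - 179078) = 1/164572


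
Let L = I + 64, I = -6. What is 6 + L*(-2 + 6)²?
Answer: 934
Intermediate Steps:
L = 58 (L = -6 + 64 = 58)
6 + L*(-2 + 6)² = 6 + 58*(-2 + 6)² = 6 + 58*4² = 6 + 58*16 = 6 + 928 = 934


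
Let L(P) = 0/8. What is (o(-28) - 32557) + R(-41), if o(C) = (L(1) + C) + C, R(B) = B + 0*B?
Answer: -32654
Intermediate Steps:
R(B) = B (R(B) = B + 0 = B)
L(P) = 0 (L(P) = 0*(⅛) = 0)
o(C) = 2*C (o(C) = (0 + C) + C = C + C = 2*C)
(o(-28) - 32557) + R(-41) = (2*(-28) - 32557) - 41 = (-56 - 32557) - 41 = -32613 - 41 = -32654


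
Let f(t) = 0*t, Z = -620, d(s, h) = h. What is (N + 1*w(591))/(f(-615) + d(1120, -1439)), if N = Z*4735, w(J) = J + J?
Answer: 2934518/1439 ≈ 2039.3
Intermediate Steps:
w(J) = 2*J
f(t) = 0
N = -2935700 (N = -620*4735 = -2935700)
(N + 1*w(591))/(f(-615) + d(1120, -1439)) = (-2935700 + 1*(2*591))/(0 - 1439) = (-2935700 + 1*1182)/(-1439) = (-2935700 + 1182)*(-1/1439) = -2934518*(-1/1439) = 2934518/1439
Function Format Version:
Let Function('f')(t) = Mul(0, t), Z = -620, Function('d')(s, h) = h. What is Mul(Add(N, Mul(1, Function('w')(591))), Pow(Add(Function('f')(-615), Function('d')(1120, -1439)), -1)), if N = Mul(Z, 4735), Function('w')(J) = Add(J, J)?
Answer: Rational(2934518, 1439) ≈ 2039.3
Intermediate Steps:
Function('w')(J) = Mul(2, J)
Function('f')(t) = 0
N = -2935700 (N = Mul(-620, 4735) = -2935700)
Mul(Add(N, Mul(1, Function('w')(591))), Pow(Add(Function('f')(-615), Function('d')(1120, -1439)), -1)) = Mul(Add(-2935700, Mul(1, Mul(2, 591))), Pow(Add(0, -1439), -1)) = Mul(Add(-2935700, Mul(1, 1182)), Pow(-1439, -1)) = Mul(Add(-2935700, 1182), Rational(-1, 1439)) = Mul(-2934518, Rational(-1, 1439)) = Rational(2934518, 1439)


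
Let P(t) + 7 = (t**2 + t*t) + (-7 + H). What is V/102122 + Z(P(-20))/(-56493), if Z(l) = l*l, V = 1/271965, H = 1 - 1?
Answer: -1906491666299843/174334948275210 ≈ -10.936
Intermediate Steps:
H = 0
V = 1/271965 ≈ 3.6769e-6
P(t) = -14 + 2*t**2 (P(t) = -7 + ((t**2 + t*t) + (-7 + 0)) = -7 + ((t**2 + t**2) - 7) = -7 + (2*t**2 - 7) = -7 + (-7 + 2*t**2) = -14 + 2*t**2)
Z(l) = l**2
V/102122 + Z(P(-20))/(-56493) = (1/271965)/102122 + (-14 + 2*(-20)**2)**2/(-56493) = (1/271965)*(1/102122) + (-14 + 2*400)**2*(-1/56493) = 1/27773609730 + (-14 + 800)**2*(-1/56493) = 1/27773609730 + 786**2*(-1/56493) = 1/27773609730 + 617796*(-1/56493) = 1/27773609730 - 68644/6277 = -1906491666299843/174334948275210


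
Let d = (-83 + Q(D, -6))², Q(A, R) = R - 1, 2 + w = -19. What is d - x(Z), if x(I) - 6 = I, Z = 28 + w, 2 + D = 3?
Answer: 8087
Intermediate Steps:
w = -21 (w = -2 - 19 = -21)
D = 1 (D = -2 + 3 = 1)
Q(A, R) = -1 + R
Z = 7 (Z = 28 - 21 = 7)
x(I) = 6 + I
d = 8100 (d = (-83 + (-1 - 6))² = (-83 - 7)² = (-90)² = 8100)
d - x(Z) = 8100 - (6 + 7) = 8100 - 1*13 = 8100 - 13 = 8087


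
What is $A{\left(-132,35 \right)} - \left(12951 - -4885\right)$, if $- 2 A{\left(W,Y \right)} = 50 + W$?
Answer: $-17795$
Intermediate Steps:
$A{\left(W,Y \right)} = -25 - \frac{W}{2}$ ($A{\left(W,Y \right)} = - \frac{50 + W}{2} = -25 - \frac{W}{2}$)
$A{\left(-132,35 \right)} - \left(12951 - -4885\right) = \left(-25 - -66\right) - \left(12951 - -4885\right) = \left(-25 + 66\right) - \left(12951 + 4885\right) = 41 - 17836 = -17795$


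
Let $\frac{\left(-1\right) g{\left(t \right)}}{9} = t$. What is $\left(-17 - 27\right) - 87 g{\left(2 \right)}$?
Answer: $1522$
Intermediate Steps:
$g{\left(t \right)} = - 9 t$
$\left(-17 - 27\right) - 87 g{\left(2 \right)} = \left(-17 - 27\right) - 87 \left(\left(-9\right) 2\right) = -44 - -1566 = -44 + 1566 = 1522$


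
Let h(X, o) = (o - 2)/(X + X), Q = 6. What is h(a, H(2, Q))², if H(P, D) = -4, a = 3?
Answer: 1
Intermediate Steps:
h(X, o) = (-2 + o)/(2*X) (h(X, o) = (-2 + o)/((2*X)) = (-2 + o)*(1/(2*X)) = (-2 + o)/(2*X))
h(a, H(2, Q))² = ((½)*(-2 - 4)/3)² = ((½)*(⅓)*(-6))² = (-1)² = 1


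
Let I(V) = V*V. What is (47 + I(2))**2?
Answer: 2601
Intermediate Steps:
I(V) = V**2
(47 + I(2))**2 = (47 + 2**2)**2 = (47 + 4)**2 = 51**2 = 2601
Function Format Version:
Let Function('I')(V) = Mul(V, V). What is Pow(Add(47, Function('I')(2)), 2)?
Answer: 2601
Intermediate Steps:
Function('I')(V) = Pow(V, 2)
Pow(Add(47, Function('I')(2)), 2) = Pow(Add(47, Pow(2, 2)), 2) = Pow(Add(47, 4), 2) = Pow(51, 2) = 2601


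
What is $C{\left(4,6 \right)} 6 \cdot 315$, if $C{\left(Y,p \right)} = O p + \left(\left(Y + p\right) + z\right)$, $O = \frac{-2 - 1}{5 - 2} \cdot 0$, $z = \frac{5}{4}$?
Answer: $\frac{42525}{2} \approx 21263.0$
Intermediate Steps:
$z = \frac{5}{4}$ ($z = 5 \cdot \frac{1}{4} = \frac{5}{4} \approx 1.25$)
$O = 0$ ($O = - \frac{3}{3} \cdot 0 = \left(-3\right) \frac{1}{3} \cdot 0 = \left(-1\right) 0 = 0$)
$C{\left(Y,p \right)} = \frac{5}{4} + Y + p$ ($C{\left(Y,p \right)} = 0 p + \left(\left(Y + p\right) + \frac{5}{4}\right) = 0 + \left(\frac{5}{4} + Y + p\right) = \frac{5}{4} + Y + p$)
$C{\left(4,6 \right)} 6 \cdot 315 = \left(\frac{5}{4} + 4 + 6\right) 6 \cdot 315 = \frac{45}{4} \cdot 6 \cdot 315 = \frac{135}{2} \cdot 315 = \frac{42525}{2}$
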